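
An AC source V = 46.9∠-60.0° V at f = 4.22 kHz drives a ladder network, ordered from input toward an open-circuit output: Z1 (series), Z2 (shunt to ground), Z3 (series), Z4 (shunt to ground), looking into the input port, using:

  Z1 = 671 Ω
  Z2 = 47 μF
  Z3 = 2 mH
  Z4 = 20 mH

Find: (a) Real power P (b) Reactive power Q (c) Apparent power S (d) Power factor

Step 1 — Angular frequency: ω = 2π·f = 2π·4220 = 2.652e+04 rad/s.
Step 2 — Component impedances:
  Z1: Z = R = 671 Ω
  Z2: Z = 1/(jωC) = -j/(ω·C) = 0 - j0.8024 Ω
  Z3: Z = jωL = j·2.652e+04·0.002 = 0 + j53.03 Ω
  Z4: Z = jωL = j·2.652e+04·0.02 = 0 + j530.3 Ω
Step 3 — Ladder network (open output): work backward from the far end, alternating series and parallel combinations. Z_in = 671 - j0.8035 Ω = 671∠-0.1° Ω.
Step 4 — Source phasor: V = 46.9∠-60.0° V = 23.45 - j40.62 V.
Step 5 — Current: I = V / Z = 0.03502 - j0.06049 A = 0.0699∠-59.9° A.
Step 6 — Complex power: S = V·I* = 3.278 - j0.003926 VA.
Step 7 — Real power: P = Re(S) = 3.278 W.
Step 8 — Reactive power: Q = Im(S) = -0.003926 VAR.
Step 9 — Apparent power: |S| = 3.278 VA.
Step 10 — Power factor: PF = P/|S| = 1 (leading).

(a) P = 3.278 W  (b) Q = -0.003926 VAR  (c) S = 3.278 VA  (d) PF = 1 (leading)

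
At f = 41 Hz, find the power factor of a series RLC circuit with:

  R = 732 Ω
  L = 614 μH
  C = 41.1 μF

Step 1 — Angular frequency: ω = 2π·f = 2π·41 = 257.6 rad/s.
Step 2 — Component impedances:
  R: Z = R = 732 Ω
  L: Z = jωL = j·257.6·0.000614 = 0 + j0.1582 Ω
  C: Z = 1/(jωC) = -j/(ω·C) = 0 - j94.45 Ω
Step 3 — Series combination: Z_total = R + L + C = 732 - j94.29 Ω = 738∠-7.3° Ω.
Step 4 — Power factor: PF = cos(φ) = Re(Z)/|Z| = 732/738.05 = 0.9918.
Step 5 — Type: Im(Z) = -94.29 ⇒ leading (phase φ = -7.3°).

PF = 0.9918 (leading, φ = -7.3°)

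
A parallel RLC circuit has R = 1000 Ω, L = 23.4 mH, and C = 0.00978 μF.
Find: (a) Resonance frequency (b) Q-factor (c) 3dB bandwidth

Step 1 — Resonance: ω₀ = 1/√(LC) = 1/√(0.0234·9.78e-09) = 6.61e+04 rad/s.
Step 2 — f₀ = ω₀/(2π) = 1.052e+04 Hz.
Step 3 — Parallel Q: Q = R/(ω₀L) = 1000/(6.61e+04·0.0234) = 0.6465.
Step 4 — Bandwidth: Δω = ω₀/Q = 1.022e+05 rad/s; BW = Δω/(2π) = 1.627e+04 Hz.

(a) f₀ = 1.052e+04 Hz  (b) Q = 0.6465  (c) BW = 1.627e+04 Hz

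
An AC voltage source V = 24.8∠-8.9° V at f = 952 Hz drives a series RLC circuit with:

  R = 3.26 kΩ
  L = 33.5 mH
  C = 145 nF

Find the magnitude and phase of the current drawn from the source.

Step 1 — Angular frequency: ω = 2π·f = 2π·952 = 5982 rad/s.
Step 2 — Component impedances:
  R: Z = R = 3260 Ω
  L: Z = jωL = j·5982·0.0335 = 0 + j200.4 Ω
  C: Z = 1/(jωC) = -j/(ω·C) = 0 - j1153 Ω
Step 3 — Series combination: Z_total = R + L + C = 3260 - j952.6 Ω = 3396∠-16.3° Ω.
Step 4 — Source phasor: V = 24.8∠-8.9° V = 24.5 - j3.837 V.
Step 5 — Ohm's law: I = V / Z_total = (24.5 - j3.837) / (3260 - j952.6) = 0.007241 + j0.000939 A.
Step 6 — Convert to polar: |I| = 0.007302 A, ∠I = 7.4°.

I = 0.007302∠7.4° A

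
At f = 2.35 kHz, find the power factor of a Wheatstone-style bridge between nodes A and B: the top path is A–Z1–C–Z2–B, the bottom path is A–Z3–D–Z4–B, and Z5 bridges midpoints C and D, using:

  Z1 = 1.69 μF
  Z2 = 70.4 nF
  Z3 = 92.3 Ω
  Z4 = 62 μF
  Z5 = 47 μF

Step 1 — Angular frequency: ω = 2π·f = 2π·2350 = 1.477e+04 rad/s.
Step 2 — Component impedances:
  Z1: Z = 1/(jωC) = -j/(ω·C) = 0 - j40.07 Ω
  Z2: Z = 1/(jωC) = -j/(ω·C) = 0 - j962 Ω
  Z3: Z = R = 92.3 Ω
  Z4: Z = 1/(jωC) = -j/(ω·C) = 0 - j1.092 Ω
  Z5: Z = 1/(jωC) = -j/(ω·C) = 0 - j1.441 Ω
Step 3 — Bridge requires nodal analysis (the Z5 bridge couples midpoints C and D, so the two paths cannot be reduced to a simple series/parallel combination). Setting node B to ground and injecting 1 A at node A, the 3-node admittance system at A, C, D solves to V_A = Z_AB = 15.53 - j35.62 Ω = 38.85∠-66.4° Ω.
Step 4 — Power factor: PF = cos(φ) = Re(Z)/|Z| = 15.53/38.85 = 0.3997.
Step 5 — Type: Im(Z) = -35.62 ⇒ leading (phase φ = -66.4°).

PF = 0.3997 (leading, φ = -66.4°)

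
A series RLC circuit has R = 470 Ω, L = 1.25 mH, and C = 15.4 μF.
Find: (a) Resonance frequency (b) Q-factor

Step 1 — Resonance condition Im(Z)=0 gives ω₀ = 1/√(LC).
Step 2 — ω₀ = 1/√(0.00125·1.54e-05) = 7207 rad/s.
Step 3 — f₀ = ω₀/(2π) = 1147 Hz.
Step 4 — Series Q: Q = ω₀L/R = 7207·0.00125/470 = 0.01917.

(a) f₀ = 1147 Hz  (b) Q = 0.01917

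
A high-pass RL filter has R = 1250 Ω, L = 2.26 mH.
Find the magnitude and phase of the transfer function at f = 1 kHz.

Step 1 — Angular frequency: ω = 2π·1000 = 6283 rad/s.
Step 2 — Transfer function: H(jω) = jωL/(R + jωL).
Step 3 — Numerator jωL = j·14.2; denominator R + jωL = 1250 + j14.2.
Step 4 — H = 0.000129 + j0.01136.
Step 5 — Magnitude: |H| = 0.01136 (-38.9 dB); phase: φ = 89.3°.

|H| = 0.01136 (-38.9 dB), φ = 89.3°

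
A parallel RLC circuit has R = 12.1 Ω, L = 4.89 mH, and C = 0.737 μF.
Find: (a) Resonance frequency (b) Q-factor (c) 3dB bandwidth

Step 1 — Resonance: ω₀ = 1/√(LC) = 1/√(0.00489·7.37e-07) = 1.666e+04 rad/s.
Step 2 — f₀ = ω₀/(2π) = 2651 Hz.
Step 3 — Parallel Q: Q = R/(ω₀L) = 12.1/(1.666e+04·0.00489) = 0.1485.
Step 4 — Bandwidth: Δω = ω₀/Q = 1.121e+05 rad/s; BW = Δω/(2π) = 1.785e+04 Hz.

(a) f₀ = 2651 Hz  (b) Q = 0.1485  (c) BW = 1.785e+04 Hz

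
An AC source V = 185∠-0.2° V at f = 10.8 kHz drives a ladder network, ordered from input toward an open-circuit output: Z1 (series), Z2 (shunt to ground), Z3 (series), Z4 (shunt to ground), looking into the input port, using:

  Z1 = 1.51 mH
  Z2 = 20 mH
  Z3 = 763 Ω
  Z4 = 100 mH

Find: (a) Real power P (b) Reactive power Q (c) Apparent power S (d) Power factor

Step 1 — Angular frequency: ω = 2π·f = 2π·1.08e+04 = 6.786e+04 rad/s.
Step 2 — Component impedances:
  Z1: Z = jωL = j·6.786e+04·0.00151 = 0 + j102.5 Ω
  Z2: Z = jωL = j·6.786e+04·0.02 = 0 + j1357 Ω
  Z3: Z = R = 763 Ω
  Z4: Z = jωL = j·6.786e+04·0.1 = 0 + j6786 Ω
Step 3 — Ladder network (open output): work backward from the far end, alternating series and parallel combinations. Z_in = 21.01 + j1235 Ω = 1236∠89.0° Ω.
Step 4 — Source phasor: V = 185∠-0.2° V = 185 - j0.6458 V.
Step 5 — Current: I = V / Z = 0.002023 - j0.1497 A = 0.1497∠-89.2° A.
Step 6 — Complex power: S = V·I* = 0.471 + j27.7 VA.
Step 7 — Real power: P = Re(S) = 0.471 W.
Step 8 — Reactive power: Q = Im(S) = 27.7 VAR.
Step 9 — Apparent power: |S| = 27.7 VA.
Step 10 — Power factor: PF = P/|S| = 0.017 (lagging).

(a) P = 0.471 W  (b) Q = 27.7 VAR  (c) S = 27.7 VA  (d) PF = 0.017 (lagging)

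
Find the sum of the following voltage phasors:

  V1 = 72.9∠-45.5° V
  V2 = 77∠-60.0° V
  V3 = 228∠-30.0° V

Step 1 — Convert each phasor to rectangular form:
  V1 = 72.9·(cos(-45.5°) + j·sin(-45.5°)) = 51.1 - j52 V
  V2 = 77·(cos(-60.0°) + j·sin(-60.0°)) = 38.5 - j66.68 V
  V3 = 228·(cos(-30.0°) + j·sin(-30.0°)) = 197.5 - j114 V
Step 2 — Sum components: V_total = 287.1 - j232.7 V.
Step 3 — Convert to polar: |V_total| = 369.5 V, ∠V_total = -39.0°.

V_total = 369.5∠-39.0° V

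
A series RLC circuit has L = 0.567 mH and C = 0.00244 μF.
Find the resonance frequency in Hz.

Step 1 — Resonance condition Im(Z)=0 gives ω₀ = 1/√(LC).
Step 2 — ω₀ = 1/√(0.000567·2.44e-09) = 8.502e+05 rad/s.
Step 3 — f₀ = ω₀/(2π) = 1.353e+05 Hz.

f₀ = 1.353e+05 Hz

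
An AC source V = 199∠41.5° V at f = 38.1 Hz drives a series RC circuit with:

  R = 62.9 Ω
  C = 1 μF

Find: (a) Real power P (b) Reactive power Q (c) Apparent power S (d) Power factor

Step 1 — Angular frequency: ω = 2π·f = 2π·38.1 = 239.4 rad/s.
Step 2 — Component impedances:
  R: Z = R = 62.9 Ω
  C: Z = 1/(jωC) = -j/(ω·C) = 0 - j4177 Ω
Step 3 — Series combination: Z_total = R + C = 62.9 - j4177 Ω = 4178∠-89.1° Ω.
Step 4 — Source phasor: V = 199∠41.5° V = 149 + j131.9 V.
Step 5 — Current: I = V / Z = -0.03102 + j0.03615 A = 0.04763∠130.6° A.
Step 6 — Complex power: S = V·I* = 0.1427 - j9.478 VA.
Step 7 — Real power: P = Re(S) = 0.1427 W.
Step 8 — Reactive power: Q = Im(S) = -9.478 VAR.
Step 9 — Apparent power: |S| = 9.479 VA.
Step 10 — Power factor: PF = P/|S| = 0.01506 (leading).

(a) P = 0.1427 W  (b) Q = -9.478 VAR  (c) S = 9.479 VA  (d) PF = 0.01506 (leading)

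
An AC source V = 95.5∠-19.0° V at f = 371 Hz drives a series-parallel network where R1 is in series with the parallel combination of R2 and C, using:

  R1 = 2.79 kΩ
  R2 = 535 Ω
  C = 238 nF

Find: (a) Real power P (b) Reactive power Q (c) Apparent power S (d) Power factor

Step 1 — Angular frequency: ω = 2π·f = 2π·371 = 2331 rad/s.
Step 2 — Component impedances:
  R1: Z = R = 2790 Ω
  R2: Z = R = 535 Ω
  C: Z = 1/(jωC) = -j/(ω·C) = 0 - j1802 Ω
Step 3 — Parallel branch: R2 || C = 1/(1/R2 + 1/C) = 491.7 - j145.9 Ω.
Step 4 — Series with R1: Z_total = R1 + (R2 || C) = 3282 - j145.9 Ω = 3285∠-2.5° Ω.
Step 5 — Source phasor: V = 95.5∠-19.0° V = 90.3 - j31.09 V.
Step 6 — Current: I = V / Z = 0.02788 - j0.008234 A = 0.02907∠-16.5° A.
Step 7 — Complex power: S = V·I* = 2.774 - j0.1233 VA.
Step 8 — Real power: P = Re(S) = 2.774 W.
Step 9 — Reactive power: Q = Im(S) = -0.1233 VAR.
Step 10 — Apparent power: |S| = 2.776 VA.
Step 11 — Power factor: PF = P/|S| = 0.999 (leading).

(a) P = 2.774 W  (b) Q = -0.1233 VAR  (c) S = 2.776 VA  (d) PF = 0.999 (leading)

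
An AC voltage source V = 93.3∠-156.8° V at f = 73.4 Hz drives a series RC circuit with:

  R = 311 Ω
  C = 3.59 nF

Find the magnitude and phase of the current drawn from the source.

Step 1 — Angular frequency: ω = 2π·f = 2π·73.4 = 461.2 rad/s.
Step 2 — Component impedances:
  R: Z = R = 311 Ω
  C: Z = 1/(jωC) = -j/(ω·C) = 0 - j6.04e+05 Ω
Step 3 — Series combination: Z_total = R + C = 311 - j6.04e+05 Ω = 6.04e+05∠-90.0° Ω.
Step 4 — Source phasor: V = 93.3∠-156.8° V = -85.76 - j36.75 V.
Step 5 — Ohm's law: I = V / Z_total = (-85.76 - j36.75) / (311 - j6.04e+05) = 6.078e-05 - j0.000142 A.
Step 6 — Convert to polar: |I| = 0.0001545 A, ∠I = -66.8°.

I = 0.0001545∠-66.8° A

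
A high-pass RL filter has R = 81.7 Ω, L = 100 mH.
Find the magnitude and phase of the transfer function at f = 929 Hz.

Step 1 — Angular frequency: ω = 2π·929 = 5837 rad/s.
Step 2 — Transfer function: H(jω) = jωL/(R + jωL).
Step 3 — Numerator jωL = j·583.7; denominator R + jωL = 81.7 + j583.7.
Step 4 — H = 0.9808 + j0.1373.
Step 5 — Magnitude: |H| = 0.9903 (-0.1 dB); phase: φ = 8.0°.

|H| = 0.9903 (-0.1 dB), φ = 8.0°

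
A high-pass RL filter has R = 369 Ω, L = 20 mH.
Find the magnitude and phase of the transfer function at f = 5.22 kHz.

Step 1 — Angular frequency: ω = 2π·5220 = 3.28e+04 rad/s.
Step 2 — Transfer function: H(jω) = jωL/(R + jωL).
Step 3 — Numerator jωL = j·656; denominator R + jωL = 369 + j656.
Step 4 — H = 0.7596 + j0.4273.
Step 5 — Magnitude: |H| = 0.8716 (-1.2 dB); phase: φ = 29.4°.

|H| = 0.8716 (-1.2 dB), φ = 29.4°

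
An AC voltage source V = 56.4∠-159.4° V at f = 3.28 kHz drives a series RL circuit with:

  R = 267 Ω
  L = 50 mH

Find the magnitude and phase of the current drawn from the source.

Step 1 — Angular frequency: ω = 2π·f = 2π·3280 = 2.061e+04 rad/s.
Step 2 — Component impedances:
  R: Z = R = 267 Ω
  L: Z = jωL = j·2.061e+04·0.05 = 0 + j1030 Ω
Step 3 — Series combination: Z_total = R + L = 267 + j1030 Ω = 1064∠75.5° Ω.
Step 4 — Source phasor: V = 56.4∠-159.4° V = -52.79 - j19.84 V.
Step 5 — Ohm's law: I = V / Z_total = (-52.79 - j19.84) / (267 + j1030) = -0.03049 + j0.04333 A.
Step 6 — Convert to polar: |I| = 0.05298 A, ∠I = 125.1°.

I = 0.05298∠125.1° A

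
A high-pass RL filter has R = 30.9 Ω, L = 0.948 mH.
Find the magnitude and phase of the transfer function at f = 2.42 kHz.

Step 1 — Angular frequency: ω = 2π·2420 = 1.521e+04 rad/s.
Step 2 — Transfer function: H(jω) = jωL/(R + jωL).
Step 3 — Numerator jωL = j·14.41; denominator R + jωL = 30.9 + j14.41.
Step 4 — H = 0.1787 + j0.3831.
Step 5 — Magnitude: |H| = 0.4228 (-7.5 dB); phase: φ = 65.0°.

|H| = 0.4228 (-7.5 dB), φ = 65.0°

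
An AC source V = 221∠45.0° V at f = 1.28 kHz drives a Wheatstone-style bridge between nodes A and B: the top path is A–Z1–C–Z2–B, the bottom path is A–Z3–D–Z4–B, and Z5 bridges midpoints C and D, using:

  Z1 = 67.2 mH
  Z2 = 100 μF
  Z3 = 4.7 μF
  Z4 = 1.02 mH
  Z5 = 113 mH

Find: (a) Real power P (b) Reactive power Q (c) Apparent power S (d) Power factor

Step 1 — Angular frequency: ω = 2π·f = 2π·1280 = 8042 rad/s.
Step 2 — Component impedances:
  Z1: Z = jωL = j·8042·0.0672 = 0 + j540.5 Ω
  Z2: Z = 1/(jωC) = -j/(ω·C) = 0 - j1.243 Ω
  Z3: Z = 1/(jωC) = -j/(ω·C) = 0 - j26.46 Ω
  Z4: Z = jωL = j·8042·0.00102 = 0 + j8.203 Ω
  Z5: Z = jωL = j·8042·0.113 = 0 + j908.8 Ω
Step 3 — Bridge requires nodal analysis (the Z5 bridge couples midpoints C and D, so the two paths cannot be reduced to a simple series/parallel combination). Setting node B to ground and injecting 1 A at node A, the 3-node admittance system at A, C, D solves to V_A = Z_AB = 0 - j18.97 Ω = 18.97∠-90.0° Ω.
Step 4 — Source phasor: V = 221∠45.0° V = 156.3 + j156.3 V.
Step 5 — Current: I = V / Z = -8.238 + j8.238 A = 11.65∠135.0° A.
Step 6 — Complex power: S = V·I* = 0 - j2575 VA.
Step 7 — Real power: P = Re(S) = 0 W.
Step 8 — Reactive power: Q = Im(S) = -2575 VAR.
Step 9 — Apparent power: |S| = 2575 VA.
Step 10 — Power factor: PF = P/|S| = 0 (leading).

(a) P = 0 W  (b) Q = -2575 VAR  (c) S = 2575 VA  (d) PF = 0 (leading)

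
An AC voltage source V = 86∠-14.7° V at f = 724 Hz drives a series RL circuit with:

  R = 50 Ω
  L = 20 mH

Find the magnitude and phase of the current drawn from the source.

Step 1 — Angular frequency: ω = 2π·f = 2π·724 = 4549 rad/s.
Step 2 — Component impedances:
  R: Z = R = 50 Ω
  L: Z = jωL = j·4549·0.02 = 0 + j90.98 Ω
Step 3 — Series combination: Z_total = R + L = 50 + j90.98 Ω = 103.8∠61.2° Ω.
Step 4 — Source phasor: V = 86∠-14.7° V = 83.19 - j21.82 V.
Step 5 — Ohm's law: I = V / Z_total = (83.19 - j21.82) / (50 + j90.98) = 0.2017 - j0.8035 A.
Step 6 — Convert to polar: |I| = 0.8284 A, ∠I = -75.9°.

I = 0.8284∠-75.9° A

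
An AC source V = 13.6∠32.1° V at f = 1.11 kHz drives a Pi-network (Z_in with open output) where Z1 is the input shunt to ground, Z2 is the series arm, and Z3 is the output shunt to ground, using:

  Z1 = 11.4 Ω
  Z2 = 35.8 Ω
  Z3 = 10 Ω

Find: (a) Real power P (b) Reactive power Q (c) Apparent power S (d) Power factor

Step 1 — Angular frequency: ω = 2π·f = 2π·1110 = 6974 rad/s.
Step 2 — Component impedances:
  Z1: Z = R = 11.4 Ω
  Z2: Z = R = 35.8 Ω
  Z3: Z = R = 10 Ω
Step 3 — With open output, the series arm Z2 and the output shunt Z3 appear in series to ground: Z2 + Z3 = 45.8 Ω.
Step 4 — Parallel with input shunt Z1: Z_in = Z1 || (Z2 + Z3) = 9.128 Ω = 9.128∠0.0° Ω.
Step 5 — Source phasor: V = 13.6∠32.1° V = 11.52 + j7.227 V.
Step 6 — Current: I = V / Z = 1.262 + j0.7917 A = 1.49∠32.1° A.
Step 7 — Complex power: S = V·I* = 20.26 VA.
Step 8 — Real power: P = Re(S) = 20.26 W.
Step 9 — Reactive power: Q = Im(S) = 0 VAR.
Step 10 — Apparent power: |S| = 20.26 VA.
Step 11 — Power factor: PF = P/|S| = 1 (unity).

(a) P = 20.26 W  (b) Q = 0 VAR  (c) S = 20.26 VA  (d) PF = 1 (unity)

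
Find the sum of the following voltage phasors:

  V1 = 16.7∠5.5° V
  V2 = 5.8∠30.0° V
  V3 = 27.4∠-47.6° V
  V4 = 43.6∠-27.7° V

Step 1 — Convert each phasor to rectangular form:
  V1 = 16.7·(cos(5.5°) + j·sin(5.5°)) = 16.62 + j1.601 V
  V2 = 5.8·(cos(30.0°) + j·sin(30.0°)) = 5.023 + j2.9 V
  V3 = 27.4·(cos(-47.6°) + j·sin(-47.6°)) = 18.48 - j20.23 V
  V4 = 43.6·(cos(-27.7°) + j·sin(-27.7°)) = 38.6 - j20.27 V
Step 2 — Sum components: V_total = 78.73 - j36 V.
Step 3 — Convert to polar: |V_total| = 86.57 V, ∠V_total = -24.6°.

V_total = 86.57∠-24.6° V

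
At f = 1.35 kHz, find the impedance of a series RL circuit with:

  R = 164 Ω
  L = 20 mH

Step 1 — Angular frequency: ω = 2π·f = 2π·1350 = 8482 rad/s.
Step 2 — Component impedances:
  R: Z = R = 164 Ω
  L: Z = jωL = j·8482·0.02 = 0 + j169.6 Ω
Step 3 — Series combination: Z_total = R + L = 164 + j169.6 Ω = 236∠46.0° Ω.

Z = 164 + j169.6 Ω = 236∠46.0° Ω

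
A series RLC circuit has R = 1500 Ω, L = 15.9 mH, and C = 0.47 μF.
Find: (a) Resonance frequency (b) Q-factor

Step 1 — Resonance condition Im(Z)=0 gives ω₀ = 1/√(LC).
Step 2 — ω₀ = 1/√(0.0159·4.7e-07) = 1.157e+04 rad/s.
Step 3 — f₀ = ω₀/(2π) = 1841 Hz.
Step 4 — Series Q: Q = ω₀L/R = 1.157e+04·0.0159/1500 = 0.1226.

(a) f₀ = 1841 Hz  (b) Q = 0.1226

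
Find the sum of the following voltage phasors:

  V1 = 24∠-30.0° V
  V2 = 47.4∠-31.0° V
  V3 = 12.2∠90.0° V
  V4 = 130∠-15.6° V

Step 1 — Convert each phasor to rectangular form:
  V1 = 24·(cos(-30.0°) + j·sin(-30.0°)) = 20.78 - j12 V
  V2 = 47.4·(cos(-31.0°) + j·sin(-31.0°)) = 40.63 - j24.41 V
  V3 = 12.2·(cos(90.0°) + j·sin(90.0°)) = 0 + j12.2 V
  V4 = 130·(cos(-15.6°) + j·sin(-15.6°)) = 125.2 - j34.96 V
Step 2 — Sum components: V_total = 186.6 - j59.17 V.
Step 3 — Convert to polar: |V_total| = 195.8 V, ∠V_total = -17.6°.

V_total = 195.8∠-17.6° V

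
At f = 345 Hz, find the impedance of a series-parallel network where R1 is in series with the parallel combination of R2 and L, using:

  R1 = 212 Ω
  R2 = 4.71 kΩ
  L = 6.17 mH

Step 1 — Angular frequency: ω = 2π·f = 2π·345 = 2168 rad/s.
Step 2 — Component impedances:
  R1: Z = R = 212 Ω
  R2: Z = R = 4710 Ω
  L: Z = jωL = j·2168·0.00617 = 0 + j13.37 Ω
Step 3 — Parallel branch: R2 || L = 1/(1/R2 + 1/L) = 0.03798 + j13.37 Ω.
Step 4 — Series with R1: Z_total = R1 + (R2 || L) = 212 + j13.37 Ω = 212.5∠3.6° Ω.

Z = 212 + j13.37 Ω = 212.5∠3.6° Ω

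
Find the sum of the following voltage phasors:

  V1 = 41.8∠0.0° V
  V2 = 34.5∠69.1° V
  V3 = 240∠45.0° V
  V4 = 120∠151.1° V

Step 1 — Convert each phasor to rectangular form:
  V1 = 41.8·(cos(0.0°) + j·sin(0.0°)) = 41.8 V
  V2 = 34.5·(cos(69.1°) + j·sin(69.1°)) = 12.31 + j32.23 V
  V3 = 240·(cos(45.0°) + j·sin(45.0°)) = 169.7 + j169.7 V
  V4 = 120·(cos(151.1°) + j·sin(151.1°)) = -105.1 + j57.99 V
Step 2 — Sum components: V_total = 118.8 + j259.9 V.
Step 3 — Convert to polar: |V_total| = 285.8 V, ∠V_total = 65.4°.

V_total = 285.8∠65.4° V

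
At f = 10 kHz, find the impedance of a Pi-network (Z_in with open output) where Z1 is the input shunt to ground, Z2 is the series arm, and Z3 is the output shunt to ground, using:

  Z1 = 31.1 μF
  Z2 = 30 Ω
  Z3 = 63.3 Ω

Step 1 — Angular frequency: ω = 2π·f = 2π·1e+04 = 6.283e+04 rad/s.
Step 2 — Component impedances:
  Z1: Z = 1/(jωC) = -j/(ω·C) = 0 - j0.5118 Ω
  Z2: Z = R = 30 Ω
  Z3: Z = R = 63.3 Ω
Step 3 — With open output, the series arm Z2 and the output shunt Z3 appear in series to ground: Z2 + Z3 = 93.3 Ω.
Step 4 — Parallel with input shunt Z1: Z_in = Z1 || (Z2 + Z3) = 0.002807 - j0.5117 Ω = 0.5117∠-89.7° Ω.

Z = 0.002807 - j0.5117 Ω = 0.5117∠-89.7° Ω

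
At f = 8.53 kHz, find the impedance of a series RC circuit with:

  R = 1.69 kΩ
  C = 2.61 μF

Step 1 — Angular frequency: ω = 2π·f = 2π·8530 = 5.36e+04 rad/s.
Step 2 — Component impedances:
  R: Z = R = 1690 Ω
  C: Z = 1/(jωC) = -j/(ω·C) = 0 - j7.149 Ω
Step 3 — Series combination: Z_total = R + C = 1690 - j7.149 Ω = 1690∠-0.2° Ω.

Z = 1690 - j7.149 Ω = 1690∠-0.2° Ω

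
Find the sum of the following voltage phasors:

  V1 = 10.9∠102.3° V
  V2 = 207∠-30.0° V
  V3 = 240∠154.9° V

Step 1 — Convert each phasor to rectangular form:
  V1 = 10.9·(cos(102.3°) + j·sin(102.3°)) = -2.322 + j10.65 V
  V2 = 207·(cos(-30.0°) + j·sin(-30.0°)) = 179.3 - j103.5 V
  V3 = 240·(cos(154.9°) + j·sin(154.9°)) = -217.3 + j101.8 V
Step 2 — Sum components: V_total = -40.39 + j8.958 V.
Step 3 — Convert to polar: |V_total| = 41.37 V, ∠V_total = 167.5°.

V_total = 41.37∠167.5° V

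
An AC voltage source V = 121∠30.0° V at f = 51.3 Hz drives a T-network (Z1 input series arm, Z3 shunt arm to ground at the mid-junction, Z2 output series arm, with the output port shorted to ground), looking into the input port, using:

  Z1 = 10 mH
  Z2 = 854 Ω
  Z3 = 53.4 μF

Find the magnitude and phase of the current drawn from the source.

Step 1 — Angular frequency: ω = 2π·f = 2π·51.3 = 322.3 rad/s.
Step 2 — Component impedances:
  Z1: Z = jωL = j·322.3·0.01 = 0 + j3.223 Ω
  Z2: Z = R = 854 Ω
  Z3: Z = 1/(jωC) = -j/(ω·C) = 0 - j58.1 Ω
Step 3 — With the output port shorted to ground, the output series arm Z2 runs from the junction to ground; the shunt arm Z3 also runs from the junction to ground. They appear in parallel: Z3 || Z2 = 3.934 - j57.83 Ω.
Step 4 — Series with input arm Z1: Z_in = Z1 + (Z3 || Z2) = 3.934 - j54.61 Ω = 54.75∠-85.9° Ω.
Step 5 — Source phasor: V = 121∠30.0° V = 104.8 + j60.5 V.
Step 6 — Ohm's law: I = V / Z_total = (104.8 + j60.5) / (3.934 - j54.61) = -0.9647 + j1.988 A.
Step 7 — Convert to polar: |I| = 2.21 A, ∠I = 115.9°.

I = 2.21∠115.9° A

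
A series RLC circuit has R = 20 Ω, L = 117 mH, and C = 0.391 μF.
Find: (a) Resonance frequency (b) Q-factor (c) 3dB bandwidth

Step 1 — Resonance: ω₀ = 1/√(LC) = 1/√(0.117·3.91e-07) = 4675 rad/s.
Step 2 — f₀ = ω₀/(2π) = 744.1 Hz.
Step 3 — Series Q: Q = ω₀L/R = 4675·0.117/20 = 27.35.
Step 4 — Bandwidth: Δω = ω₀/Q = 170.9 rad/s; BW = Δω/(2π) = 27.21 Hz.

(a) f₀ = 744.1 Hz  (b) Q = 27.35  (c) BW = 27.21 Hz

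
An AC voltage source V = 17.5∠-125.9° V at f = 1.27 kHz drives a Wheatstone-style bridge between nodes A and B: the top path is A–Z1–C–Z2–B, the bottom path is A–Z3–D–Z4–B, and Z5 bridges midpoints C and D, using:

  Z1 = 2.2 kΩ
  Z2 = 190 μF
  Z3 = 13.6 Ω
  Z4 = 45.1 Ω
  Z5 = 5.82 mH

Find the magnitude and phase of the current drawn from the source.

Step 1 — Angular frequency: ω = 2π·f = 2π·1270 = 7980 rad/s.
Step 2 — Component impedances:
  Z1: Z = R = 2200 Ω
  Z2: Z = 1/(jωC) = -j/(ω·C) = 0 - j0.6596 Ω
  Z3: Z = R = 13.6 Ω
  Z4: Z = R = 45.1 Ω
  Z5: Z = jωL = j·7980·0.00582 = 0 + j46.44 Ω
Step 3 — Bridge requires nodal analysis (the Z5 bridge couples midpoints C and D, so the two paths cannot be reduced to a simple series/parallel combination). Setting node B to ground and injecting 1 A at node A, the 3-node admittance system at A, C, D solves to V_A = Z_AB = 36.11 + j21.8 Ω = 42.18∠31.1° Ω.
Step 4 — Source phasor: V = 17.5∠-125.9° V = -10.26 - j14.18 V.
Step 5 — Ohm's law: I = V / Z_total = (-10.26 - j14.18) / (36.11 + j21.8) = -0.382 - j0.162 A.
Step 6 — Convert to polar: |I| = 0.4149 A, ∠I = -157.0°.

I = 0.4149∠-157.0° A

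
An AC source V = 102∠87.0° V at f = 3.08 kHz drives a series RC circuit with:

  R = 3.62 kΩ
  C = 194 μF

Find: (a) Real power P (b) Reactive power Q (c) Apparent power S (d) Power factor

Step 1 — Angular frequency: ω = 2π·f = 2π·3080 = 1.935e+04 rad/s.
Step 2 — Component impedances:
  R: Z = R = 3620 Ω
  C: Z = 1/(jωC) = -j/(ω·C) = 0 - j0.2664 Ω
Step 3 — Series combination: Z_total = R + C = 3620 - j0.2664 Ω = 3620∠-0.0° Ω.
Step 4 — Source phasor: V = 102∠87.0° V = 5.338 + j101.9 V.
Step 5 — Current: I = V / Z = 0.001473 + j0.02814 A = 0.02818∠87.0° A.
Step 6 — Complex power: S = V·I* = 2.874 - j0.0002115 VA.
Step 7 — Real power: P = Re(S) = 2.874 W.
Step 8 — Reactive power: Q = Im(S) = -0.0002115 VAR.
Step 9 — Apparent power: |S| = 2.874 VA.
Step 10 — Power factor: PF = P/|S| = 1 (leading).

(a) P = 2.874 W  (b) Q = -0.0002115 VAR  (c) S = 2.874 VA  (d) PF = 1 (leading)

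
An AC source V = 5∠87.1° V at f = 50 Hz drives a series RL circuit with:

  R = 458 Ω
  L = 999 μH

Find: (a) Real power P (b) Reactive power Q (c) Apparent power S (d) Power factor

Step 1 — Angular frequency: ω = 2π·f = 2π·50 = 314.2 rad/s.
Step 2 — Component impedances:
  R: Z = R = 458 Ω
  L: Z = jωL = j·314.2·0.000999 = 0 + j0.3138 Ω
Step 3 — Series combination: Z_total = R + L = 458 + j0.3138 Ω = 458∠0.0° Ω.
Step 4 — Source phasor: V = 5∠87.1° V = 0.253 + j4.994 V.
Step 5 — Current: I = V / Z = 0.0005598 + j0.0109 A = 0.01092∠87.1° A.
Step 6 — Complex power: S = V·I* = 0.05459 + j3.74e-05 VA.
Step 7 — Real power: P = Re(S) = 0.05459 W.
Step 8 — Reactive power: Q = Im(S) = 3.74e-05 VAR.
Step 9 — Apparent power: |S| = 0.05459 VA.
Step 10 — Power factor: PF = P/|S| = 1 (lagging).

(a) P = 0.05459 W  (b) Q = 3.74e-05 VAR  (c) S = 0.05459 VA  (d) PF = 1 (lagging)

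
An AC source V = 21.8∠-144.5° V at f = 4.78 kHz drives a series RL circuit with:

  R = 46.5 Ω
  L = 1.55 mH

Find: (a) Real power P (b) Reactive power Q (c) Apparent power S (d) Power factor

Step 1 — Angular frequency: ω = 2π·f = 2π·4780 = 3.003e+04 rad/s.
Step 2 — Component impedances:
  R: Z = R = 46.5 Ω
  L: Z = jωL = j·3.003e+04·0.00155 = 0 + j46.55 Ω
Step 3 — Series combination: Z_total = R + L = 46.5 + j46.55 Ω = 65.8∠45.0° Ω.
Step 4 — Source phasor: V = 21.8∠-144.5° V = -17.75 - j12.66 V.
Step 5 — Current: I = V / Z = -0.3267 + j0.05487 A = 0.3313∠170.5° A.
Step 6 — Complex power: S = V·I* = 5.104 + j5.11 VA.
Step 7 — Real power: P = Re(S) = 5.104 W.
Step 8 — Reactive power: Q = Im(S) = 5.11 VAR.
Step 9 — Apparent power: |S| = 7.223 VA.
Step 10 — Power factor: PF = P/|S| = 0.7067 (lagging).

(a) P = 5.104 W  (b) Q = 5.11 VAR  (c) S = 7.223 VA  (d) PF = 0.7067 (lagging)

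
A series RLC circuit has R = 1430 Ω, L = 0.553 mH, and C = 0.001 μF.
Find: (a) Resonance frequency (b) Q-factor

Step 1 — Resonance condition Im(Z)=0 gives ω₀ = 1/√(LC).
Step 2 — ω₀ = 1/√(0.000553·1e-09) = 1.345e+06 rad/s.
Step 3 — f₀ = ω₀/(2π) = 2.14e+05 Hz.
Step 4 — Series Q: Q = ω₀L/R = 1.345e+06·0.000553/1430 = 0.52.

(a) f₀ = 2.14e+05 Hz  (b) Q = 0.52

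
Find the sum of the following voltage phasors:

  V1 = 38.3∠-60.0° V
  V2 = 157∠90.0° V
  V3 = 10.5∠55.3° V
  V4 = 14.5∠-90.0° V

Step 1 — Convert each phasor to rectangular form:
  V1 = 38.3·(cos(-60.0°) + j·sin(-60.0°)) = 19.15 - j33.17 V
  V2 = 157·(cos(90.0°) + j·sin(90.0°)) = 0 + j157 V
  V3 = 10.5·(cos(55.3°) + j·sin(55.3°)) = 5.977 + j8.633 V
  V4 = 14.5·(cos(-90.0°) + j·sin(-90.0°)) = 0 - j14.5 V
Step 2 — Sum components: V_total = 25.13 + j118 V.
Step 3 — Convert to polar: |V_total| = 120.6 V, ∠V_total = 78.0°.

V_total = 120.6∠78.0° V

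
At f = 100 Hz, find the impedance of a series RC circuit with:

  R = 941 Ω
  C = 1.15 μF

Step 1 — Angular frequency: ω = 2π·f = 2π·100 = 628.3 rad/s.
Step 2 — Component impedances:
  R: Z = R = 941 Ω
  C: Z = 1/(jωC) = -j/(ω·C) = 0 - j1384 Ω
Step 3 — Series combination: Z_total = R + C = 941 - j1384 Ω = 1674∠-55.8° Ω.

Z = 941 - j1384 Ω = 1674∠-55.8° Ω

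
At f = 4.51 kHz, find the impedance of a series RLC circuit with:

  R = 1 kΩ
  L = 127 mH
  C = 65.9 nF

Step 1 — Angular frequency: ω = 2π·f = 2π·4510 = 2.834e+04 rad/s.
Step 2 — Component impedances:
  R: Z = R = 1000 Ω
  L: Z = jωL = j·2.834e+04·0.127 = 0 + j3599 Ω
  C: Z = 1/(jωC) = -j/(ω·C) = 0 - j535.5 Ω
Step 3 — Series combination: Z_total = R + L + C = 1000 + j3063 Ω = 3222∠71.9° Ω.

Z = 1000 + j3063 Ω = 3222∠71.9° Ω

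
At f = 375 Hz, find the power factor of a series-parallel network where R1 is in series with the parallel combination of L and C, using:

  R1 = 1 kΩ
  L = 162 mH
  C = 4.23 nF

Step 1 — Angular frequency: ω = 2π·f = 2π·375 = 2356 rad/s.
Step 2 — Component impedances:
  R1: Z = R = 1000 Ω
  L: Z = jωL = j·2356·0.162 = 0 + j381.7 Ω
  C: Z = 1/(jωC) = -j/(ω·C) = 0 - j1.003e+05 Ω
Step 3 — Parallel branch: L || C = 1/(1/L + 1/C) = 0 + j383.2 Ω.
Step 4 — Series with R1: Z_total = R1 + (L || C) = 1000 + j383.2 Ω = 1071∠21.0° Ω.
Step 5 — Power factor: PF = cos(φ) = Re(Z)/|Z| = 1000/1070.9 = 0.9338.
Step 6 — Type: Im(Z) = 383.2 ⇒ lagging (phase φ = 21.0°).

PF = 0.9338 (lagging, φ = 21.0°)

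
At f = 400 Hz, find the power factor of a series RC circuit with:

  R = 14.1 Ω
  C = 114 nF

Step 1 — Angular frequency: ω = 2π·f = 2π·400 = 2513 rad/s.
Step 2 — Component impedances:
  R: Z = R = 14.1 Ω
  C: Z = 1/(jωC) = -j/(ω·C) = 0 - j3490 Ω
Step 3 — Series combination: Z_total = R + C = 14.1 - j3490 Ω = 3490∠-89.8° Ω.
Step 4 — Power factor: PF = cos(φ) = Re(Z)/|Z| = 14.1/3490 = 0.00404.
Step 5 — Type: Im(Z) = -3490 ⇒ leading (phase φ = -89.8°).

PF = 0.00404 (leading, φ = -89.8°)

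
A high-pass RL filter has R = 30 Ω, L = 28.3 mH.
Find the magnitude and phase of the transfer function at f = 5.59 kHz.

Step 1 — Angular frequency: ω = 2π·5590 = 3.512e+04 rad/s.
Step 2 — Transfer function: H(jω) = jωL/(R + jωL).
Step 3 — Numerator jωL = j·994; denominator R + jωL = 30 + j994.
Step 4 — H = 0.9991 + j0.03015.
Step 5 — Magnitude: |H| = 0.9995 (-0.0 dB); phase: φ = 1.7°.

|H| = 0.9995 (-0.0 dB), φ = 1.7°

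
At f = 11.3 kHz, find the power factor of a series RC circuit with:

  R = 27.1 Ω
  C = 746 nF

Step 1 — Angular frequency: ω = 2π·f = 2π·1.13e+04 = 7.1e+04 rad/s.
Step 2 — Component impedances:
  R: Z = R = 27.1 Ω
  C: Z = 1/(jωC) = -j/(ω·C) = 0 - j18.88 Ω
Step 3 — Series combination: Z_total = R + C = 27.1 - j18.88 Ω = 33.03∠-34.9° Ω.
Step 4 — Power factor: PF = cos(φ) = Re(Z)/|Z| = 27.1/33.03 = 0.8205.
Step 5 — Type: Im(Z) = -18.88 ⇒ leading (phase φ = -34.9°).

PF = 0.8205 (leading, φ = -34.9°)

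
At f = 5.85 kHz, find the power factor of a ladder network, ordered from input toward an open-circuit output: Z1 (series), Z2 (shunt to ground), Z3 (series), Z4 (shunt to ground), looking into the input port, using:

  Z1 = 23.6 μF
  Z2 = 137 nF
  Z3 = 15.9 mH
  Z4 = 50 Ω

Step 1 — Angular frequency: ω = 2π·f = 2π·5850 = 3.676e+04 rad/s.
Step 2 — Component impedances:
  Z1: Z = 1/(jωC) = -j/(ω·C) = 0 - j1.153 Ω
  Z2: Z = 1/(jωC) = -j/(ω·C) = 0 - j198.6 Ω
  Z3: Z = jωL = j·3.676e+04·0.0159 = 0 + j584.4 Ω
  Z4: Z = R = 50 Ω
Step 3 — Ladder network (open output): work backward from the far end, alternating series and parallel combinations. Z_in = 13.03 - j300.3 Ω = 300.5∠-87.5° Ω.
Step 4 — Power factor: PF = cos(φ) = Re(Z)/|Z| = 13.026/300.54 = 0.04334.
Step 5 — Type: Im(Z) = -300.3 ⇒ leading (phase φ = -87.5°).

PF = 0.04334 (leading, φ = -87.5°)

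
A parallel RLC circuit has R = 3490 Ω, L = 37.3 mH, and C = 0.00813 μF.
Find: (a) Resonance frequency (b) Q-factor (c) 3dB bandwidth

Step 1 — Resonance: ω₀ = 1/√(LC) = 1/√(0.0373·8.13e-09) = 5.742e+04 rad/s.
Step 2 — f₀ = ω₀/(2π) = 9139 Hz.
Step 3 — Parallel Q: Q = R/(ω₀L) = 3490/(5.742e+04·0.0373) = 1.629.
Step 4 — Bandwidth: Δω = ω₀/Q = 3.524e+04 rad/s; BW = Δω/(2π) = 5609 Hz.

(a) f₀ = 9139 Hz  (b) Q = 1.629  (c) BW = 5609 Hz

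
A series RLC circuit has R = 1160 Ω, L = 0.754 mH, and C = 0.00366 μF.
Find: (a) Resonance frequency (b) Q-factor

Step 1 — Resonance condition Im(Z)=0 gives ω₀ = 1/√(LC).
Step 2 — ω₀ = 1/√(0.000754·3.66e-09) = 6.02e+05 rad/s.
Step 3 — f₀ = ω₀/(2π) = 9.581e+04 Hz.
Step 4 — Series Q: Q = ω₀L/R = 6.02e+05·0.000754/1160 = 0.3913.

(a) f₀ = 9.581e+04 Hz  (b) Q = 0.3913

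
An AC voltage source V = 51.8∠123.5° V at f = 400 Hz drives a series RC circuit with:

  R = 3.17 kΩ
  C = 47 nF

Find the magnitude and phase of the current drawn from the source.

Step 1 — Angular frequency: ω = 2π·f = 2π·400 = 2513 rad/s.
Step 2 — Component impedances:
  R: Z = R = 3170 Ω
  C: Z = 1/(jωC) = -j/(ω·C) = 0 - j8466 Ω
Step 3 — Series combination: Z_total = R + C = 3170 - j8466 Ω = 9040∠-69.5° Ω.
Step 4 — Source phasor: V = 51.8∠123.5° V = -28.59 + j43.2 V.
Step 5 — Ohm's law: I = V / Z_total = (-28.59 + j43.2) / (3170 - j8466) = -0.005584 - j0.001286 A.
Step 6 — Convert to polar: |I| = 0.00573 A, ∠I = -167.0°.

I = 0.00573∠-167.0° A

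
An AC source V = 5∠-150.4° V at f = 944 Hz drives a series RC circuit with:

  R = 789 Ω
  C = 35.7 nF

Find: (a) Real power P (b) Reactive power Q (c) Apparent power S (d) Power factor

Step 1 — Angular frequency: ω = 2π·f = 2π·944 = 5931 rad/s.
Step 2 — Component impedances:
  R: Z = R = 789 Ω
  C: Z = 1/(jωC) = -j/(ω·C) = 0 - j4723 Ω
Step 3 — Series combination: Z_total = R + C = 789 - j4723 Ω = 4788∠-80.5° Ω.
Step 4 — Source phasor: V = 5∠-150.4° V = -4.347 - j2.47 V.
Step 5 — Current: I = V / Z = 0.0003591 - j0.0009806 A = 0.001044∠-69.9° A.
Step 6 — Complex power: S = V·I* = 0.0008604 - j0.00515 VA.
Step 7 — Real power: P = Re(S) = 0.0008604 W.
Step 8 — Reactive power: Q = Im(S) = -0.00515 VAR.
Step 9 — Apparent power: |S| = 0.005221 VA.
Step 10 — Power factor: PF = P/|S| = 0.1648 (leading).

(a) P = 0.0008604 W  (b) Q = -0.00515 VAR  (c) S = 0.005221 VA  (d) PF = 0.1648 (leading)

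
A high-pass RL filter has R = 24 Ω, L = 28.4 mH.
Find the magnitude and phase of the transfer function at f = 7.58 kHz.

Step 1 — Angular frequency: ω = 2π·7580 = 4.763e+04 rad/s.
Step 2 — Transfer function: H(jω) = jωL/(R + jωL).
Step 3 — Numerator jωL = j·1353; denominator R + jωL = 24 + j1353.
Step 4 — H = 0.9997 + j0.01774.
Step 5 — Magnitude: |H| = 0.9998 (-0.0 dB); phase: φ = 1.0°.

|H| = 0.9998 (-0.0 dB), φ = 1.0°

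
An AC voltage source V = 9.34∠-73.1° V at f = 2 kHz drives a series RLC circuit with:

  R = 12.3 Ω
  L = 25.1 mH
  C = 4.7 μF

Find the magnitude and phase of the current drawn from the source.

Step 1 — Angular frequency: ω = 2π·f = 2π·2000 = 1.257e+04 rad/s.
Step 2 — Component impedances:
  R: Z = R = 12.3 Ω
  L: Z = jωL = j·1.257e+04·0.0251 = 0 + j315.4 Ω
  C: Z = 1/(jωC) = -j/(ω·C) = 0 - j16.93 Ω
Step 3 — Series combination: Z_total = R + L + C = 12.3 + j298.5 Ω = 298.7∠87.6° Ω.
Step 4 — Source phasor: V = 9.34∠-73.1° V = 2.715 - j8.937 V.
Step 5 — Ohm's law: I = V / Z_total = (2.715 - j8.937) / (12.3 + j298.5) = -0.02952 - j0.01031 A.
Step 6 — Convert to polar: |I| = 0.03126 A, ∠I = -160.7°.

I = 0.03126∠-160.7° A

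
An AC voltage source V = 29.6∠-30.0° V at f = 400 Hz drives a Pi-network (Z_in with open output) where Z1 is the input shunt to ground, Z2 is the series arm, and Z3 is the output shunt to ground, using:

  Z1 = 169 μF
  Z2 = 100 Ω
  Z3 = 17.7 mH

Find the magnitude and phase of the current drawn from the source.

Step 1 — Angular frequency: ω = 2π·f = 2π·400 = 2513 rad/s.
Step 2 — Component impedances:
  Z1: Z = 1/(jωC) = -j/(ω·C) = 0 - j2.354 Ω
  Z2: Z = R = 100 Ω
  Z3: Z = jωL = j·2513·0.0177 = 0 + j44.48 Ω
Step 3 — With open output, the series arm Z2 and the output shunt Z3 appear in series to ground: Z2 + Z3 = 100 + j44.48 Ω.
Step 4 — Parallel with input shunt Z1: Z_in = Z1 || (Z2 + Z3) = 0.04707 - j2.374 Ω = 2.375∠-88.9° Ω.
Step 5 — Source phasor: V = 29.6∠-30.0° V = 25.63 - j14.8 V.
Step 6 — Ohm's law: I = V / Z_total = (25.63 - j14.8) / (0.04707 - j2.374) = 6.445 + j10.67 A.
Step 7 — Convert to polar: |I| = 12.46 A, ∠I = 58.9°.

I = 12.46∠58.9° A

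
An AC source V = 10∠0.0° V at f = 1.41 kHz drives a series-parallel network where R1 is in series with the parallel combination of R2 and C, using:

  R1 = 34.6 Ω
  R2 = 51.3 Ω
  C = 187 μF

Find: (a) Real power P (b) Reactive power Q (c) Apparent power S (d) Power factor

Step 1 — Angular frequency: ω = 2π·f = 2π·1410 = 8859 rad/s.
Step 2 — Component impedances:
  R1: Z = R = 34.6 Ω
  R2: Z = R = 51.3 Ω
  C: Z = 1/(jωC) = -j/(ω·C) = 0 - j0.6036 Ω
Step 3 — Parallel branch: R2 || C = 1/(1/R2 + 1/C) = 0.007101 - j0.6035 Ω.
Step 4 — Series with R1: Z_total = R1 + (R2 || C) = 34.61 - j0.6035 Ω = 34.61∠-1.0° Ω.
Step 5 — Source phasor: V = 10∠0.0° V = 10 V.
Step 6 — Current: I = V / Z = 0.2889 + j0.005038 A = 0.2889∠1.0° A.
Step 7 — Complex power: S = V·I* = 2.889 - j0.05038 VA.
Step 8 — Real power: P = Re(S) = 2.889 W.
Step 9 — Reactive power: Q = Im(S) = -0.05038 VAR.
Step 10 — Apparent power: |S| = 2.889 VA.
Step 11 — Power factor: PF = P/|S| = 0.9998 (leading).

(a) P = 2.889 W  (b) Q = -0.05038 VAR  (c) S = 2.889 VA  (d) PF = 0.9998 (leading)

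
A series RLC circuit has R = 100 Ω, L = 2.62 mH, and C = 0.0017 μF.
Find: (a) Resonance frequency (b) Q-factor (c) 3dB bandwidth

Step 1 — Resonance condition Im(Z)=0 gives ω₀ = 1/√(LC).
Step 2 — ω₀ = 1/√(0.00262·1.7e-09) = 4.738e+05 rad/s.
Step 3 — f₀ = ω₀/(2π) = 7.541e+04 Hz.
Step 4 — Series Q: Q = ω₀L/R = 4.738e+05·0.00262/100 = 12.41.
Step 5 — 3dB bandwidth: Δω = ω₀/Q = 3.817e+04 rad/s; BW = Δω/(2π) = 6075 Hz.

(a) f₀ = 7.541e+04 Hz  (b) Q = 12.41  (c) BW = 6075 Hz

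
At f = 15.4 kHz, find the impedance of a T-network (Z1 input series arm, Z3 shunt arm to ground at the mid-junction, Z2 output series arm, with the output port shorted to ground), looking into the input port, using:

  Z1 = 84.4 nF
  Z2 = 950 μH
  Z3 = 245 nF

Step 1 — Angular frequency: ω = 2π·f = 2π·1.54e+04 = 9.676e+04 rad/s.
Step 2 — Component impedances:
  Z1: Z = 1/(jωC) = -j/(ω·C) = 0 - j122.4 Ω
  Z2: Z = jωL = j·9.676e+04·0.00095 = 0 + j91.92 Ω
  Z3: Z = 1/(jωC) = -j/(ω·C) = 0 - j42.18 Ω
Step 3 — With the output port shorted to ground, the output series arm Z2 runs from the junction to ground; the shunt arm Z3 also runs from the junction to ground. They appear in parallel: Z3 || Z2 = 0 - j77.96 Ω.
Step 4 — Series with input arm Z1: Z_in = Z1 + (Z3 || Z2) = 0 - j200.4 Ω = 200.4∠-90.0° Ω.

Z = 0 - j200.4 Ω = 200.4∠-90.0° Ω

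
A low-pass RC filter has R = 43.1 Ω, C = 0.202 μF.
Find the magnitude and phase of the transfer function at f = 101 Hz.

Step 1 — Angular frequency: ω = 2π·101 = 634.6 rad/s.
Step 2 — Transfer function: H(jω) = 1/(1 + jωRC).
Step 3 — Denominator: 1 + jωRC = 1 + j·634.6·43.1·2.02e-07 = 1 + j0.005525.
Step 4 — H = 1 - j0.005525.
Step 5 — Magnitude: |H| = 1 (-0.0 dB); phase: φ = -0.3°.

|H| = 1 (-0.0 dB), φ = -0.3°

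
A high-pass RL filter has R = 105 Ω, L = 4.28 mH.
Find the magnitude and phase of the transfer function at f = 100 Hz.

Step 1 — Angular frequency: ω = 2π·100 = 628.3 rad/s.
Step 2 — Transfer function: H(jω) = jωL/(R + jωL).
Step 3 — Numerator jωL = j·2.689; denominator R + jωL = 105 + j2.689.
Step 4 — H = 0.0006555 + j0.02559.
Step 5 — Magnitude: |H| = 0.0256 (-31.8 dB); phase: φ = 88.5°.

|H| = 0.0256 (-31.8 dB), φ = 88.5°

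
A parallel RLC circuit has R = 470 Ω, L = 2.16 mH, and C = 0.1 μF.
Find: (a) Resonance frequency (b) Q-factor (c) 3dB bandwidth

Step 1 — Resonance: ω₀ = 1/√(LC) = 1/√(0.00216·1e-07) = 6.804e+04 rad/s.
Step 2 — f₀ = ω₀/(2π) = 1.083e+04 Hz.
Step 3 — Parallel Q: Q = R/(ω₀L) = 470/(6.804e+04·0.00216) = 3.198.
Step 4 — Bandwidth: Δω = ω₀/Q = 2.128e+04 rad/s; BW = Δω/(2π) = 3386 Hz.

(a) f₀ = 1.083e+04 Hz  (b) Q = 3.198  (c) BW = 3386 Hz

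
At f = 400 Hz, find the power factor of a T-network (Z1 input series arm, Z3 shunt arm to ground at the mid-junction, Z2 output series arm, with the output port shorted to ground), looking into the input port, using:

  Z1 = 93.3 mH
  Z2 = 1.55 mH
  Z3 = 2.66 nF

Step 1 — Angular frequency: ω = 2π·f = 2π·400 = 2513 rad/s.
Step 2 — Component impedances:
  Z1: Z = jωL = j·2513·0.0933 = 0 + j234.5 Ω
  Z2: Z = jωL = j·2513·0.00155 = 0 + j3.896 Ω
  Z3: Z = 1/(jωC) = -j/(ω·C) = 0 - j1.496e+05 Ω
Step 3 — With the output port shorted to ground, the output series arm Z2 runs from the junction to ground; the shunt arm Z3 also runs from the junction to ground. They appear in parallel: Z3 || Z2 = 0 + j3.896 Ω.
Step 4 — Series with input arm Z1: Z_in = Z1 + (Z3 || Z2) = 0 + j238.4 Ω = 238.4∠90.0° Ω.
Step 5 — Power factor: PF = cos(φ) = Re(Z)/|Z| = 0/238.4 = 0.
Step 6 — Type: Im(Z) = 238.4 ⇒ lagging (phase φ = 90.0°).

PF = 0 (lagging, φ = 90.0°)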